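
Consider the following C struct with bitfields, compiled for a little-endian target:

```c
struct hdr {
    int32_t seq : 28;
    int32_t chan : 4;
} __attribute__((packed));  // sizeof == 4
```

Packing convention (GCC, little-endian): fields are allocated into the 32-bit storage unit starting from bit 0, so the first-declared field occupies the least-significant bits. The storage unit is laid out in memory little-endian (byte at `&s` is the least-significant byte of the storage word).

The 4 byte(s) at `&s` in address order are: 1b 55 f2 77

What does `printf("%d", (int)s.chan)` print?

[0]=0x1b [1]=0x55 [2]=0xf2 [3]=0x77 (little-endian) → word 0x77f2551b
seq [0+:28] = (word>>0) & 0xfffffff = 133322011
chan [28+:4] = (word>>28) & 0xf = 7  ←
chan signed 4b, MSB=0: value = 7

7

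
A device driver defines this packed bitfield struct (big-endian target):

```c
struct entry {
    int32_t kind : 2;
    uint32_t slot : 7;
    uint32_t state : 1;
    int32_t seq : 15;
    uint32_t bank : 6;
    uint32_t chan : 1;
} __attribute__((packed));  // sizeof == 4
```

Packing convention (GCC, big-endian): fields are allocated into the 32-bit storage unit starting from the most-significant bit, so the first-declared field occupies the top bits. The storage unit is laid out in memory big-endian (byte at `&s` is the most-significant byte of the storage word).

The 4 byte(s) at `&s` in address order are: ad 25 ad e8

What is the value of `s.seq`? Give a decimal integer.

-13477

[0]=0xad [1]=0x25 [2]=0xad [3]=0xe8 (big-endian) → word 0xad25ade8
kind:2 @ bit 30 → (0xad25ade8>>30)&0x3 = 0x2
slot:7 @ bit 23 → (0xad25ade8>>23)&0x7f = 0x5a
state:1 @ bit 22 → (0xad25ade8>>22)&0x1 = 0x0
seq:15 @ bit 7 → (0xad25ade8>>7)&0x7fff = 0x4b5b  ←
bank:6 @ bit 1 → (0xad25ade8>>1)&0x3f = 0x34
chan:1 @ bit 0 → (0xad25ade8>>0)&0x1 = 0x0
seq signed 15b, MSB=1: 19291 - 32768 = -13477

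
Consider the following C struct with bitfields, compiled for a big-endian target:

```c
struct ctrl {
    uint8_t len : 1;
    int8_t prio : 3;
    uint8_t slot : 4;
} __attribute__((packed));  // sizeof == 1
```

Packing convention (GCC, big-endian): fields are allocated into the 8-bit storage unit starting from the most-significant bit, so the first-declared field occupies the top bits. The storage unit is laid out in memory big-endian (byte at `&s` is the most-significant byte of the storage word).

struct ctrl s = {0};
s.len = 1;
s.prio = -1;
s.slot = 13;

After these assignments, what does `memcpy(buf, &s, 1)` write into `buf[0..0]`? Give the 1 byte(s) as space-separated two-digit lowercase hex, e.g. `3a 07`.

fd

len:1 = 1 → 0x1 << 7 → word 0x80
prio:3 = -1 → 0x7 << 4 → word 0xf0
slot:4 = 13 → 0xd << 0 → word 0xfd
word = 0xfd → big-endian bytes:
  [0]=0xfd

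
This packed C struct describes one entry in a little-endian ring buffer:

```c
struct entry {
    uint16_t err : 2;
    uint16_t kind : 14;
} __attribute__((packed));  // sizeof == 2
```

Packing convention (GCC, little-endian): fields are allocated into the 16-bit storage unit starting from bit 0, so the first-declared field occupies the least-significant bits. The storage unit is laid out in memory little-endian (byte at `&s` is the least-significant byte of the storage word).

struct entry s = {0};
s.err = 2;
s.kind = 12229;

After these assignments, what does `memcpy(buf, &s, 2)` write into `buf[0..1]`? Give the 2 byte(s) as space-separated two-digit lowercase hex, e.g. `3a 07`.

16 bf

[0+:2] err=2 & 0x3 = 0x2; word=0x0002
[2+:14] kind=12229 & 0x3fff = 0x2fc5; word=0xbf16
word = 0xbf16 → little-endian bytes:
  [0]=0x16  [1]=0xbf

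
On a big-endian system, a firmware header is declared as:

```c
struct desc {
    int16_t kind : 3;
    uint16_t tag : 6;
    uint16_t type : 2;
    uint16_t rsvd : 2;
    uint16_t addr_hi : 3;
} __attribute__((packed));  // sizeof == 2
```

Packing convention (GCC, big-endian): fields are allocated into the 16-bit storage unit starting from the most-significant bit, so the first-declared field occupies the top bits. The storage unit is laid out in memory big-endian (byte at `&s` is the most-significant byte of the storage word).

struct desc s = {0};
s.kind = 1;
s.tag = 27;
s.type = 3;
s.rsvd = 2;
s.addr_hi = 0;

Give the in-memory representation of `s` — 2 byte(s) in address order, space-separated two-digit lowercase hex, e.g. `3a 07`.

2d f0

kind:3 = 1 → 0x1 << 13 → word 0x2000
tag:6 = 27 → 0x1b << 7 → word 0x2d80
type:2 = 3 → 0x3 << 5 → word 0x2de0
rsvd:2 = 2 → 0x2 << 3 → word 0x2df0
addr_hi:3 = 0 → 0x0 << 0 → word 0x2df0
word = 0x2df0 → big-endian bytes:
  [0]=0x2d  [1]=0xf0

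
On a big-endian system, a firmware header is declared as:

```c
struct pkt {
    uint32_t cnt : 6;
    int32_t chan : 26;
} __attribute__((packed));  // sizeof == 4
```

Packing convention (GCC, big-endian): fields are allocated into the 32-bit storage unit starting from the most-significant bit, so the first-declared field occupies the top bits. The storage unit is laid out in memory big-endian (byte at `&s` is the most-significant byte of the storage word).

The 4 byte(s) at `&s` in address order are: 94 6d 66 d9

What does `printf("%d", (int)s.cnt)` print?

[0]=0x94 [1]=0x6d [2]=0x66 [3]=0xd9 (big-endian) → word 0x946d66d9
cnt [26+:6] = (word>>26) & 0x3f = 37  ←
chan [0+:26] = (word>>0) & 0x3ffffff = 7169753

37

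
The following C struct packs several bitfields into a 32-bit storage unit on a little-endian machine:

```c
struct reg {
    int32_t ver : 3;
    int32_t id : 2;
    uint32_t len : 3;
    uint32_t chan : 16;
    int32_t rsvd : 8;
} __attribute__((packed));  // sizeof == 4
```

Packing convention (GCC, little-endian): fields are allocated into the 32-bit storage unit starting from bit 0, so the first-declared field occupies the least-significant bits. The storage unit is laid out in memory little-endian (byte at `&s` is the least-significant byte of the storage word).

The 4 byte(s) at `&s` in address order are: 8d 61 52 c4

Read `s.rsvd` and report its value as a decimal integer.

-60

[0]=0x8d [1]=0x61 [2]=0x52 [3]=0xc4 (little-endian) → word 0xc452618d
ver [0+:3] = (word>>0) & 0x7 = 5
id [3+:2] = (word>>3) & 0x3 = 1
len [5+:3] = (word>>5) & 0x7 = 4
chan [8+:16] = (word>>8) & 0xffff = 21089
rsvd [24+:8] = (word>>24) & 0xff = 196  ←
rsvd signed 8b, MSB=1: 196 - 256 = -60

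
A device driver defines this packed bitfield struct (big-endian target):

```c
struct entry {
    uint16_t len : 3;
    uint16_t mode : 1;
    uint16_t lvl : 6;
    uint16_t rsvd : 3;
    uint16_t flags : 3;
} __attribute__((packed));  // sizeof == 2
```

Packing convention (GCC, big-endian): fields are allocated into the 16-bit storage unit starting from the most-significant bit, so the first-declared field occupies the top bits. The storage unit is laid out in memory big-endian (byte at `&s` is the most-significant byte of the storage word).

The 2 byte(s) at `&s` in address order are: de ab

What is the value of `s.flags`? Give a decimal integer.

[0]=0xde [1]=0xab (big-endian) → word 0xdeab
len [13+:3] = (word>>13) & 0x7 = 6
mode [12+:1] = (word>>12) & 0x1 = 1
lvl [6+:6] = (word>>6) & 0x3f = 58
rsvd [3+:3] = (word>>3) & 0x7 = 5
flags [0+:3] = (word>>0) & 0x7 = 3  ←

3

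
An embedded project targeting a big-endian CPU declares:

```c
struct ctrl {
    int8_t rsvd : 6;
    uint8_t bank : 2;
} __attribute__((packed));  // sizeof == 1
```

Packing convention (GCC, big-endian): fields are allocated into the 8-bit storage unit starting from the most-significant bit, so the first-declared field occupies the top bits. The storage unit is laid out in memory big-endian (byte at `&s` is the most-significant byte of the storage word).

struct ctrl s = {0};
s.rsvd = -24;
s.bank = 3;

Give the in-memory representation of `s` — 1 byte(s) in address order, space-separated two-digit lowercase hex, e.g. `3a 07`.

rsvd:6 = -24 → 0x28 << 2 → word 0xa0
bank:2 = 3 → 0x3 << 0 → word 0xa3
word = 0xa3 → big-endian bytes:
  [0]=0xa3

a3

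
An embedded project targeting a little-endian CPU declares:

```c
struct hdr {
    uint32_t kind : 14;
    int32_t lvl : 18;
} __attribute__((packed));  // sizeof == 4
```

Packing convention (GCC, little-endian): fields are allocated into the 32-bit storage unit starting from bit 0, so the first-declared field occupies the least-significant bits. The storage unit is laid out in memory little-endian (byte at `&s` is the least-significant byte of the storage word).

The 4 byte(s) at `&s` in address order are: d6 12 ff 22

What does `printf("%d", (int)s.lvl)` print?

[0]=0xd6 [1]=0x12 [2]=0xff [3]=0x22 (little-endian) → word 0x22ff12d6
kind:14 @ bit 0 → (0x22ff12d6>>0)&0x3fff = 0x12d6
lvl:18 @ bit 14 → (0x22ff12d6>>14)&0x3ffff = 0x8bfc  ←
lvl signed 18b, MSB=0: value = 35836

35836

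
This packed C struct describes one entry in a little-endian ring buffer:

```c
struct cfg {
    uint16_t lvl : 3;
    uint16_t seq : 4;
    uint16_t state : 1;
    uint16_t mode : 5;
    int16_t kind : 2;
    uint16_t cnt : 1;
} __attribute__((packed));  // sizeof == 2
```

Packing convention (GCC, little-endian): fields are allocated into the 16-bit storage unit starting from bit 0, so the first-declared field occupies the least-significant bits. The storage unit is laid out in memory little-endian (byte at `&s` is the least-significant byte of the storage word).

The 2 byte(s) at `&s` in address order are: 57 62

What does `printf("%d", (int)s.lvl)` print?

7

[0]=0x57 [1]=0x62 (little-endian) → word 0x6257
lvl:3 @ bit 0 → (0x6257>>0)&0x7 = 0x7  ←
seq:4 @ bit 3 → (0x6257>>3)&0xf = 0xa
state:1 @ bit 7 → (0x6257>>7)&0x1 = 0x0
mode:5 @ bit 8 → (0x6257>>8)&0x1f = 0x2
kind:2 @ bit 13 → (0x6257>>13)&0x3 = 0x3
cnt:1 @ bit 15 → (0x6257>>15)&0x1 = 0x0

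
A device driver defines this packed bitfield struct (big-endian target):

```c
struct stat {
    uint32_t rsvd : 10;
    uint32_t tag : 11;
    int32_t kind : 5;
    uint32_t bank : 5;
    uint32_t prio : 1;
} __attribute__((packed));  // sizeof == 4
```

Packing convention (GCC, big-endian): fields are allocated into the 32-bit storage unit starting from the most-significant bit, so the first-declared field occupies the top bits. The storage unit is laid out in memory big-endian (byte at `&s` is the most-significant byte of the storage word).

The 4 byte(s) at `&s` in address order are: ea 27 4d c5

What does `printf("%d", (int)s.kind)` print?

-9

[0]=0xea [1]=0x27 [2]=0x4d [3]=0xc5 (big-endian) → word 0xea274dc5
rsvd [22+:10] = (word>>22) & 0x3ff = 936
tag [11+:11] = (word>>11) & 0x7ff = 1257
kind [6+:5] = (word>>6) & 0x1f = 23  ←
bank [1+:5] = (word>>1) & 0x1f = 2
prio [0+:1] = (word>>0) & 0x1 = 1
kind signed 5b, MSB=1: 23 - 32 = -9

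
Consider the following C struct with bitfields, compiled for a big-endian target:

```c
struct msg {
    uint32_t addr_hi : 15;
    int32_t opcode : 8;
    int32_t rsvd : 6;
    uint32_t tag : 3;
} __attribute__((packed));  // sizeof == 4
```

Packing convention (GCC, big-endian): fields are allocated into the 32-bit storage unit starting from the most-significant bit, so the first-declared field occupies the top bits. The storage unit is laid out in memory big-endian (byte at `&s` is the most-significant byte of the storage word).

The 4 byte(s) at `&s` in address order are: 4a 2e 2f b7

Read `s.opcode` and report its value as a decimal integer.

[0]=0x4a [1]=0x2e [2]=0x2f [3]=0xb7 (big-endian) → word 0x4a2e2fb7
addr_hi [17+:15] = (word>>17) & 0x7fff = 9495
opcode [9+:8] = (word>>9) & 0xff = 23  ←
rsvd [3+:6] = (word>>3) & 0x3f = 54
tag [0+:3] = (word>>0) & 0x7 = 7
opcode signed 8b, MSB=0: value = 23

23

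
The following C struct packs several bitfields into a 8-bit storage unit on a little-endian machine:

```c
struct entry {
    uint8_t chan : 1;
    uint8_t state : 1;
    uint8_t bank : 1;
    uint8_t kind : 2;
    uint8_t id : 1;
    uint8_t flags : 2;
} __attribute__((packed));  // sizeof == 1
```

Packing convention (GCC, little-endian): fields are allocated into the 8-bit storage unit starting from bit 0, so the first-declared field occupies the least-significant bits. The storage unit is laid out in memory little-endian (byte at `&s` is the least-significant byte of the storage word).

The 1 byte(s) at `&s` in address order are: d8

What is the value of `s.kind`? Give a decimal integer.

[0]=0xd8 (little-endian) → word 0xd8
chan [0+:1] = (word>>0) & 0x1 = 0
state [1+:1] = (word>>1) & 0x1 = 0
bank [2+:1] = (word>>2) & 0x1 = 0
kind [3+:2] = (word>>3) & 0x3 = 3  ←
id [5+:1] = (word>>5) & 0x1 = 0
flags [6+:2] = (word>>6) & 0x3 = 3

3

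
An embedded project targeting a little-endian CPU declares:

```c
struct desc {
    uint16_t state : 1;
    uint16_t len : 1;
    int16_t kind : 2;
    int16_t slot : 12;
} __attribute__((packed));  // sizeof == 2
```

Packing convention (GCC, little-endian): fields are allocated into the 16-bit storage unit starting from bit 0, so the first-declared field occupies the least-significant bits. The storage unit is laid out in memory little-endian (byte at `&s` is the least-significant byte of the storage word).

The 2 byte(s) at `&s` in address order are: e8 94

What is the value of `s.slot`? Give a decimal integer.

-1714

[0]=0xe8 [1]=0x94 (little-endian) → word 0x94e8
state:1 @ bit 0 → (0x94e8>>0)&0x1 = 0x0
len:1 @ bit 1 → (0x94e8>>1)&0x1 = 0x0
kind:2 @ bit 2 → (0x94e8>>2)&0x3 = 0x2
slot:12 @ bit 4 → (0x94e8>>4)&0xfff = 0x94e  ←
slot signed 12b, MSB=1: 2382 - 4096 = -1714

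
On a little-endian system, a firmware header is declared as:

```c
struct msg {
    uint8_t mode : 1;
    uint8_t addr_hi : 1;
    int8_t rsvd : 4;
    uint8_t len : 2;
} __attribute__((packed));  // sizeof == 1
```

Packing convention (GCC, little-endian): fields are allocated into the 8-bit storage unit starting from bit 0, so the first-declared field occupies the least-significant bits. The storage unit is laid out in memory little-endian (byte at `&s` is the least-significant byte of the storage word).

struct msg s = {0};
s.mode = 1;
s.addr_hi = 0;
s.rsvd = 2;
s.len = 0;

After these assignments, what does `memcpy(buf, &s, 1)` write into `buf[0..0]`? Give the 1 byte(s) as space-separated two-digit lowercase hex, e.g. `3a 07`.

09

mode:1 = 1 → 0x1 << 0 → word 0x01
addr_hi:1 = 0 → 0x0 << 1 → word 0x01
rsvd:4 = 2 → 0x2 << 2 → word 0x09
len:2 = 0 → 0x0 << 6 → word 0x09
word = 0x09 → little-endian bytes:
  [0]=0x09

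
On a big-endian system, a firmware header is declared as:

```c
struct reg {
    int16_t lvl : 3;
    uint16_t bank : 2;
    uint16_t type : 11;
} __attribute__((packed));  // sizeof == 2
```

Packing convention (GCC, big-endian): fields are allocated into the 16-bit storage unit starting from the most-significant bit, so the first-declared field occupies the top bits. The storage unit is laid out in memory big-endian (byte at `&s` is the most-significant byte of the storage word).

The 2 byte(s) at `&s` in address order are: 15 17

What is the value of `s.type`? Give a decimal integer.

[0]=0x15 [1]=0x17 (big-endian) → word 0x1517
lvl:3 @ bit 13 → (0x1517>>13)&0x7 = 0x0
bank:2 @ bit 11 → (0x1517>>11)&0x3 = 0x2
type:11 @ bit 0 → (0x1517>>0)&0x7ff = 0x517  ←

1303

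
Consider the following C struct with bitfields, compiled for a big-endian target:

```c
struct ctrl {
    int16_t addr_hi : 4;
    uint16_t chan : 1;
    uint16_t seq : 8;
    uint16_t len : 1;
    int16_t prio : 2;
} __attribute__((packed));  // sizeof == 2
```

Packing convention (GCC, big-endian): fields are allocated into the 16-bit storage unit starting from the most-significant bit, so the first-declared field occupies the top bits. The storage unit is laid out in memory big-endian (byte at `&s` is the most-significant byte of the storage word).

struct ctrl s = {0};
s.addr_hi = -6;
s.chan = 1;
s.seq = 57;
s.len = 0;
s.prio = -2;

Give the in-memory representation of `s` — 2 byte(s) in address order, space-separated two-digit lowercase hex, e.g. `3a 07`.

[12+:4] addr_hi=-6 & 0xf = 0xa; word=0xa000
[11+:1] chan=1 & 0x1 = 0x1; word=0xa800
[3+:8] seq=57 & 0xff = 0x39; word=0xa9c8
[2+:1] len=0 & 0x1 = 0x0; word=0xa9c8
[0+:2] prio=-2 & 0x3 = 0x2; word=0xa9ca
word = 0xa9ca → big-endian bytes:
  [0]=0xa9  [1]=0xca

a9 ca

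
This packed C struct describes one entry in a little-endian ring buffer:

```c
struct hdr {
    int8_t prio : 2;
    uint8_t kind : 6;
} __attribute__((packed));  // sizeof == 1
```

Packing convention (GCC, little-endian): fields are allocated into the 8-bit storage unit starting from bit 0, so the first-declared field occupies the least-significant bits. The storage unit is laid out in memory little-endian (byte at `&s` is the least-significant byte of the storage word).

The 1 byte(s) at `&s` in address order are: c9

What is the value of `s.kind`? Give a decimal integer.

[0]=0xc9 (little-endian) → word 0xc9
prio:2 @ bit 0 → (0xc9>>0)&0x3 = 0x1
kind:6 @ bit 2 → (0xc9>>2)&0x3f = 0x32  ←

50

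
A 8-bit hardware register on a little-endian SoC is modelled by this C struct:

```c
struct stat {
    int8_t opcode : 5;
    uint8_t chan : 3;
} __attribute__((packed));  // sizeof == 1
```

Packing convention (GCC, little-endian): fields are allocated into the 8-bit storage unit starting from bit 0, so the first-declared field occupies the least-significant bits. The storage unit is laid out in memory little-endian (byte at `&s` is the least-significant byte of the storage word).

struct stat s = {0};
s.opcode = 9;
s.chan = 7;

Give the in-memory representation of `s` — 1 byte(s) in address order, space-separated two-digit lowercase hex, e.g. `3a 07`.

e9

opcode (5b) val=9 bits=0x9 at bit 0: 0x09
chan (3b) val=7 bits=0x7 at bit 5: 0xe9
word = 0xe9 → little-endian bytes:
  [0]=0xe9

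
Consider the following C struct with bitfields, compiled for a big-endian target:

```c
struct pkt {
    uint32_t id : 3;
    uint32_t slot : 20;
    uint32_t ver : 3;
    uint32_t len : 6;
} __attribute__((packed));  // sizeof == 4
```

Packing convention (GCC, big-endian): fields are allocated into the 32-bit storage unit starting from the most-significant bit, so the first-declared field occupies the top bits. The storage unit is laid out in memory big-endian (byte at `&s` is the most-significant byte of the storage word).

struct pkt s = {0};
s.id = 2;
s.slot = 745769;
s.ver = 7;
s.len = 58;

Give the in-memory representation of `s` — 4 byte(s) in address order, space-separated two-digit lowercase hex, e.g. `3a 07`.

id:3 = 2 → 0x2 << 29 → word 0x40000000
slot:20 = 745769 → 0xb6129 << 9 → word 0x56c25200
ver:3 = 7 → 0x7 << 6 → word 0x56c253c0
len:6 = 58 → 0x3a << 0 → word 0x56c253fa
word = 0x56c253fa → big-endian bytes:
  [0]=0x56  [1]=0xc2  [2]=0x53  [3]=0xfa

56 c2 53 fa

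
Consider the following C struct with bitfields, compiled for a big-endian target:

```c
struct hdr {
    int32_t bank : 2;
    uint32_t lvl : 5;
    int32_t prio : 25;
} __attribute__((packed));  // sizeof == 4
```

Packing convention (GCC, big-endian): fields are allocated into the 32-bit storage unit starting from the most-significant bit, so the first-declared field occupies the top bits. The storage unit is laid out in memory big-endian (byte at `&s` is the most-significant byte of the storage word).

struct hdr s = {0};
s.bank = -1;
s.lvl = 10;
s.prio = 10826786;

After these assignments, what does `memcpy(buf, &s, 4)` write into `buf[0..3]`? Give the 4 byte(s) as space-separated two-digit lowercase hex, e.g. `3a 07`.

d4 a5 34 22

[30+:2] bank=-1 & 0x3 = 0x3; word=0xc0000000
[25+:5] lvl=10 & 0x1f = 0xa; word=0xd4000000
[0+:25] prio=10826786 & 0x1ffffff = 0xa53422; word=0xd4a53422
word = 0xd4a53422 → big-endian bytes:
  [0]=0xd4  [1]=0xa5  [2]=0x34  [3]=0x22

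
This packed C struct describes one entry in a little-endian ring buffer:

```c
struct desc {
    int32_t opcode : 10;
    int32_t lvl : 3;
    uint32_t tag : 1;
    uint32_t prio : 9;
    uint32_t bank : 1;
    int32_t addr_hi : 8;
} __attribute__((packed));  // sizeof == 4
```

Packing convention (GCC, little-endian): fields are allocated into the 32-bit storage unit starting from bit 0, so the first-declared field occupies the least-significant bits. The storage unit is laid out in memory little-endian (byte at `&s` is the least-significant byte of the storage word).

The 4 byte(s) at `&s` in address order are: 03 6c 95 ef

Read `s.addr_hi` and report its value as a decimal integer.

[0]=0x03 [1]=0x6c [2]=0x95 [3]=0xef (little-endian) → word 0xef956c03
opcode [0+:10] = (word>>0) & 0x3ff = 3
lvl [10+:3] = (word>>10) & 0x7 = 3
tag [13+:1] = (word>>13) & 0x1 = 1
prio [14+:9] = (word>>14) & 0x1ff = 85
bank [23+:1] = (word>>23) & 0x1 = 1
addr_hi [24+:8] = (word>>24) & 0xff = 239  ←
addr_hi signed 8b, MSB=1: 239 - 256 = -17

-17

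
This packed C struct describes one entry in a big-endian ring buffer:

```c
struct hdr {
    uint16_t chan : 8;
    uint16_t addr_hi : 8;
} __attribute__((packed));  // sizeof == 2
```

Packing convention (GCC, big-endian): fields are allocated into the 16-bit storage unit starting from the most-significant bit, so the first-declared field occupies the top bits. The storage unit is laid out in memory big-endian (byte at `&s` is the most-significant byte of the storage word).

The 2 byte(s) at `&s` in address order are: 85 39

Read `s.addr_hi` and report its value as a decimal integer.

57

[0]=0x85 [1]=0x39 (big-endian) → word 0x8539
chan:8 @ bit 8 → (0x8539>>8)&0xff = 0x85
addr_hi:8 @ bit 0 → (0x8539>>0)&0xff = 0x39  ←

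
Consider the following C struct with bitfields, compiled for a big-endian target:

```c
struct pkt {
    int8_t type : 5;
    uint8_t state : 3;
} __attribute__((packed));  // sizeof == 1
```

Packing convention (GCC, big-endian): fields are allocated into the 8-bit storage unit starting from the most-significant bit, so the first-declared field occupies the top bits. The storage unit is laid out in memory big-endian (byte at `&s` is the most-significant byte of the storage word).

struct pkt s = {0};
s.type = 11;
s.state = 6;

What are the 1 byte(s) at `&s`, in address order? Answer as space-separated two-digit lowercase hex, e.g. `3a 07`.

type:5 = 11 → 0xb << 3 → word 0x58
state:3 = 6 → 0x6 << 0 → word 0x5e
word = 0x5e → big-endian bytes:
  [0]=0x5e

5e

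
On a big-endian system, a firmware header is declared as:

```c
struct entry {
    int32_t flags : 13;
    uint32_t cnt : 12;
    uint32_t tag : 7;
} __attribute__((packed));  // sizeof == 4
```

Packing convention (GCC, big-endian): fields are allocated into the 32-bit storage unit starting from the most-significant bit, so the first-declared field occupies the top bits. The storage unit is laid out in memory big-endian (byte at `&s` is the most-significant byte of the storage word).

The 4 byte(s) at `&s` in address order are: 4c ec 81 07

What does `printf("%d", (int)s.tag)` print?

7

[0]=0x4c [1]=0xec [2]=0x81 [3]=0x07 (big-endian) → word 0x4cec8107
flags [19+:13] = (word>>19) & 0x1fff = 2461
cnt [7+:12] = (word>>7) & 0xfff = 2306
tag [0+:7] = (word>>0) & 0x7f = 7  ←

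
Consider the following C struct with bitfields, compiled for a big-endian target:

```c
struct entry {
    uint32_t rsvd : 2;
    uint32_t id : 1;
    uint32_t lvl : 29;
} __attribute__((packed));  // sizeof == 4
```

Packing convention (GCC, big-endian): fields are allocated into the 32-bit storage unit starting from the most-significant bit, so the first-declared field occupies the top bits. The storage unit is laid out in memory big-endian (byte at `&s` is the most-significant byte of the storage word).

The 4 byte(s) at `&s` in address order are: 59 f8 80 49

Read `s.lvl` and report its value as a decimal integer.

435716169

[0]=0x59 [1]=0xf8 [2]=0x80 [3]=0x49 (big-endian) → word 0x59f88049
rsvd [30+:2] = (word>>30) & 0x3 = 1
id [29+:1] = (word>>29) & 0x1 = 0
lvl [0+:29] = (word>>0) & 0x1fffffff = 435716169  ←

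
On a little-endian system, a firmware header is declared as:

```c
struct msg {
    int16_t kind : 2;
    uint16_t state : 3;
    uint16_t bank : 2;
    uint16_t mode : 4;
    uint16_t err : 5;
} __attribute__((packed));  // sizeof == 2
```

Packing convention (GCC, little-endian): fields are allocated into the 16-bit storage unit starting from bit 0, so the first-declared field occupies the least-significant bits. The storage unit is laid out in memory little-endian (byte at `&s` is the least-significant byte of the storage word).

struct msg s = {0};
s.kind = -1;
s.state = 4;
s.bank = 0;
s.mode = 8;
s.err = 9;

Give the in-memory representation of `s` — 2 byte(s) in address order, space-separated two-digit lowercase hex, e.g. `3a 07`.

kind (2b) val=-1 bits=0x3 at bit 0: 0x0003
state (3b) val=4 bits=0x4 at bit 2: 0x0013
bank (2b) val=0 bits=0x0 at bit 5: 0x0013
mode (4b) val=8 bits=0x8 at bit 7: 0x0413
err (5b) val=9 bits=0x9 at bit 11: 0x4c13
word = 0x4c13 → little-endian bytes:
  [0]=0x13  [1]=0x4c

13 4c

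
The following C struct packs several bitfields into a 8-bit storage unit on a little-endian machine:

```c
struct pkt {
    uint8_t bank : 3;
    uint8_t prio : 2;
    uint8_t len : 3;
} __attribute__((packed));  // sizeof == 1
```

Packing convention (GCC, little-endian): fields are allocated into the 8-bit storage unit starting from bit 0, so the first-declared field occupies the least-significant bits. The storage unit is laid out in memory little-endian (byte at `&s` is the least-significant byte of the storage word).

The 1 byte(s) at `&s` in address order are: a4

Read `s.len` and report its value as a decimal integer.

5

[0]=0xa4 (little-endian) → word 0xa4
bank [0+:3] = (word>>0) & 0x7 = 4
prio [3+:2] = (word>>3) & 0x3 = 0
len [5+:3] = (word>>5) & 0x7 = 5  ←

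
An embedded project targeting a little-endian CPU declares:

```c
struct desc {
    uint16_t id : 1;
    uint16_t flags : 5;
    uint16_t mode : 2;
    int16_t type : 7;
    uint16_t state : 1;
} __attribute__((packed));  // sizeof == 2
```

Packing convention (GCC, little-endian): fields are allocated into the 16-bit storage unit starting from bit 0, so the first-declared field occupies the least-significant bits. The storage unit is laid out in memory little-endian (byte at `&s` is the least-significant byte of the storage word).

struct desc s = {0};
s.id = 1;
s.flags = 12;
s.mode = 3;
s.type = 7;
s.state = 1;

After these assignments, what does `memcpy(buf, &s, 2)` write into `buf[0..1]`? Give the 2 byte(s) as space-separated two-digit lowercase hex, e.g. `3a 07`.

id:1 = 1 → 0x1 << 0 → word 0x0001
flags:5 = 12 → 0xc << 1 → word 0x0019
mode:2 = 3 → 0x3 << 6 → word 0x00d9
type:7 = 7 → 0x7 << 8 → word 0x07d9
state:1 = 1 → 0x1 << 15 → word 0x87d9
word = 0x87d9 → little-endian bytes:
  [0]=0xd9  [1]=0x87

d9 87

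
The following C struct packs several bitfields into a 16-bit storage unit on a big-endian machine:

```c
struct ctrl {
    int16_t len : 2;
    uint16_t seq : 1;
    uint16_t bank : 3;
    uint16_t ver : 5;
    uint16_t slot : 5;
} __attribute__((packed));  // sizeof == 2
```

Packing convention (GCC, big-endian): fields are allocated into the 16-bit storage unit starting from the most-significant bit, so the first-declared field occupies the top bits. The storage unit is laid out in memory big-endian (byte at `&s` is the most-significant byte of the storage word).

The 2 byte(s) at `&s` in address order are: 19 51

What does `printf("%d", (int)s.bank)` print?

6

[0]=0x19 [1]=0x51 (big-endian) → word 0x1951
len [14+:2] = (word>>14) & 0x3 = 0
seq [13+:1] = (word>>13) & 0x1 = 0
bank [10+:3] = (word>>10) & 0x7 = 6  ←
ver [5+:5] = (word>>5) & 0x1f = 10
slot [0+:5] = (word>>0) & 0x1f = 17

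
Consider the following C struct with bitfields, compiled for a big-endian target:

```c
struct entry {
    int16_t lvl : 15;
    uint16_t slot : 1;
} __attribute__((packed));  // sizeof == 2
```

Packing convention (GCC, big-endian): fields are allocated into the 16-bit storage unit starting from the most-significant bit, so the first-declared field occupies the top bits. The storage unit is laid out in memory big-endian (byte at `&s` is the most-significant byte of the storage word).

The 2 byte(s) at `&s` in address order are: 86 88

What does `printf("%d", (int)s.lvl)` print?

-15548

[0]=0x86 [1]=0x88 (big-endian) → word 0x8688
lvl [1+:15] = (word>>1) & 0x7fff = 17220  ←
slot [0+:1] = (word>>0) & 0x1 = 0
lvl signed 15b, MSB=1: 17220 - 32768 = -15548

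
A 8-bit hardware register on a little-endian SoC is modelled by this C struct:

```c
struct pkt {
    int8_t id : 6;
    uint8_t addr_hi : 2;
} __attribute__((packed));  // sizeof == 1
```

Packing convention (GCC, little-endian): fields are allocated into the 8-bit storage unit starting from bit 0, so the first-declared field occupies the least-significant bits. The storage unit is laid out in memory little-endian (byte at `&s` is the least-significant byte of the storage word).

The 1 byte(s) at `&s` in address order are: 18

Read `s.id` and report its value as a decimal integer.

24

[0]=0x18 (little-endian) → word 0x18
id:6 @ bit 0 → (0x18>>0)&0x3f = 0x18  ←
addr_hi:2 @ bit 6 → (0x18>>6)&0x3 = 0x0
id signed 6b, MSB=0: value = 24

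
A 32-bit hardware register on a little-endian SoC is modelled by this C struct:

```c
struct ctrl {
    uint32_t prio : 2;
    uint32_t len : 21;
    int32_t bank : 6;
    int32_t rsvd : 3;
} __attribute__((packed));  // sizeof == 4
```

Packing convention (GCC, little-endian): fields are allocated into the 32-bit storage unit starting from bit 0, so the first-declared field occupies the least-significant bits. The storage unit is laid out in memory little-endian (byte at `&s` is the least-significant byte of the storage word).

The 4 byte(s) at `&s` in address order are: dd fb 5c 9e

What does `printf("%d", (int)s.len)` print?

[0]=0xdd [1]=0xfb [2]=0x5c [3]=0x9e (little-endian) → word 0x9e5cfbdd
prio:2 @ bit 0 → (0x9e5cfbdd>>0)&0x3 = 0x1
len:21 @ bit 2 → (0x9e5cfbdd>>2)&0x1fffff = 0x173ef7  ←
bank:6 @ bit 23 → (0x9e5cfbdd>>23)&0x3f = 0x3c
rsvd:3 @ bit 29 → (0x9e5cfbdd>>29)&0x7 = 0x4

1523447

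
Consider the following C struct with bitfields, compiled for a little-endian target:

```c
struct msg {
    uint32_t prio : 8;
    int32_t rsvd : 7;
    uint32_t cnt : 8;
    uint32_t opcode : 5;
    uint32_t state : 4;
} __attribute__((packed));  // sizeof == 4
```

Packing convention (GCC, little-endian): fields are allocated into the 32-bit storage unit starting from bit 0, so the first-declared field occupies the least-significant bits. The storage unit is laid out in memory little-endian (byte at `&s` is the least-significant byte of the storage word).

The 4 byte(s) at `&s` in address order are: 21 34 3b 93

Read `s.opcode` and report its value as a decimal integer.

[0]=0x21 [1]=0x34 [2]=0x3b [3]=0x93 (little-endian) → word 0x933b3421
prio [0+:8] = (word>>0) & 0xff = 33
rsvd [8+:7] = (word>>8) & 0x7f = 52
cnt [15+:8] = (word>>15) & 0xff = 118
opcode [23+:5] = (word>>23) & 0x1f = 6  ←
state [28+:4] = (word>>28) & 0xf = 9

6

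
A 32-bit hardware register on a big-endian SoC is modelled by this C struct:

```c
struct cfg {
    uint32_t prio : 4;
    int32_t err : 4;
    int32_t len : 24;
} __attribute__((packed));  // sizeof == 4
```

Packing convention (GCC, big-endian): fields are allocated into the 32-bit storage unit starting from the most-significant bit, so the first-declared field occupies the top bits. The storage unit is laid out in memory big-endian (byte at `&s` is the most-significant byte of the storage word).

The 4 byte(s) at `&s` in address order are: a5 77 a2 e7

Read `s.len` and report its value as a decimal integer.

7840487

[0]=0xa5 [1]=0x77 [2]=0xa2 [3]=0xe7 (big-endian) → word 0xa577a2e7
prio:4 @ bit 28 → (0xa577a2e7>>28)&0xf = 0xa
err:4 @ bit 24 → (0xa577a2e7>>24)&0xf = 0x5
len:24 @ bit 0 → (0xa577a2e7>>0)&0xffffff = 0x77a2e7  ←
len signed 24b, MSB=0: value = 7840487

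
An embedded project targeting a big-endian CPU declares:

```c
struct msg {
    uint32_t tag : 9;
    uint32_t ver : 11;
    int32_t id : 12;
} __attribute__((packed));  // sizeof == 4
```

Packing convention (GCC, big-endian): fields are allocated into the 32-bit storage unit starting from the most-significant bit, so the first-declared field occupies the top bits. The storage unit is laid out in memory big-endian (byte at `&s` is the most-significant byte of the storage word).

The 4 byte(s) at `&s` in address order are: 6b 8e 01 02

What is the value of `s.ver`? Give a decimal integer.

224

[0]=0x6b [1]=0x8e [2]=0x01 [3]=0x02 (big-endian) → word 0x6b8e0102
tag [23+:9] = (word>>23) & 0x1ff = 215
ver [12+:11] = (word>>12) & 0x7ff = 224  ←
id [0+:12] = (word>>0) & 0xfff = 258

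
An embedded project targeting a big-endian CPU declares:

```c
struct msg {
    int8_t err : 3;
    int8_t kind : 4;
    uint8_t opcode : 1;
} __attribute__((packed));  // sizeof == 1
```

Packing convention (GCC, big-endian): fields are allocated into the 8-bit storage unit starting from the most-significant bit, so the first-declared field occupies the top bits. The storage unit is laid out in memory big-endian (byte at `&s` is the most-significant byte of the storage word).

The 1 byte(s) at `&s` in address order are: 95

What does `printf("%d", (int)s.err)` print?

-4

[0]=0x95 (big-endian) → word 0x95
err:3 @ bit 5 → (0x95>>5)&0x7 = 0x4  ←
kind:4 @ bit 1 → (0x95>>1)&0xf = 0xa
opcode:1 @ bit 0 → (0x95>>0)&0x1 = 0x1
err signed 3b, MSB=1: 4 - 8 = -4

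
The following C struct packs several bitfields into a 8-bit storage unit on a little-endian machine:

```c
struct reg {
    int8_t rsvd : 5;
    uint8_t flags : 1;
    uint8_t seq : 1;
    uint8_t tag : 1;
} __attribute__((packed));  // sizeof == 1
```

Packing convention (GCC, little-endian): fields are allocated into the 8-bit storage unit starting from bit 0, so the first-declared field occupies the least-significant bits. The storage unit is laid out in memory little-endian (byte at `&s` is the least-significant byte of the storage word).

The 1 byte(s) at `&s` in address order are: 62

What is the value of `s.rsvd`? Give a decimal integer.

[0]=0x62 (little-endian) → word 0x62
rsvd [0+:5] = (word>>0) & 0x1f = 2  ←
flags [5+:1] = (word>>5) & 0x1 = 1
seq [6+:1] = (word>>6) & 0x1 = 1
tag [7+:1] = (word>>7) & 0x1 = 0
rsvd signed 5b, MSB=0: value = 2

2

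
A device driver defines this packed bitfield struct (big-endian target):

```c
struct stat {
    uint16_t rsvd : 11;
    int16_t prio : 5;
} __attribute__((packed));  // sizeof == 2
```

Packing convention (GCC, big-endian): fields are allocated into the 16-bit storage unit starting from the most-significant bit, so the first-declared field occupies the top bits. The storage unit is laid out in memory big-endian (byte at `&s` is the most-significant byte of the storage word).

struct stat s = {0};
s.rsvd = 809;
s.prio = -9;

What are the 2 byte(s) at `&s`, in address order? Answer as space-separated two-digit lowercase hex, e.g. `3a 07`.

65 37

[5+:11] rsvd=809 & 0x7ff = 0x329; word=0x6520
[0+:5] prio=-9 & 0x1f = 0x17; word=0x6537
word = 0x6537 → big-endian bytes:
  [0]=0x65  [1]=0x37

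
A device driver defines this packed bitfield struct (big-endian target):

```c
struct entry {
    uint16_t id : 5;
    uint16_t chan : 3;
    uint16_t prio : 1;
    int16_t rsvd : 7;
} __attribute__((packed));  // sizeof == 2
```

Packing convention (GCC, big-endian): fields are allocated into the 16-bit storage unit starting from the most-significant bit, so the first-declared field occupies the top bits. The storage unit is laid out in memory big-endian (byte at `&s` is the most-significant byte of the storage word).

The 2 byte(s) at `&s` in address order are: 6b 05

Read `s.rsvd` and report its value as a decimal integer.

5

[0]=0x6b [1]=0x05 (big-endian) → word 0x6b05
id [11+:5] = (word>>11) & 0x1f = 13
chan [8+:3] = (word>>8) & 0x7 = 3
prio [7+:1] = (word>>7) & 0x1 = 0
rsvd [0+:7] = (word>>0) & 0x7f = 5  ←
rsvd signed 7b, MSB=0: value = 5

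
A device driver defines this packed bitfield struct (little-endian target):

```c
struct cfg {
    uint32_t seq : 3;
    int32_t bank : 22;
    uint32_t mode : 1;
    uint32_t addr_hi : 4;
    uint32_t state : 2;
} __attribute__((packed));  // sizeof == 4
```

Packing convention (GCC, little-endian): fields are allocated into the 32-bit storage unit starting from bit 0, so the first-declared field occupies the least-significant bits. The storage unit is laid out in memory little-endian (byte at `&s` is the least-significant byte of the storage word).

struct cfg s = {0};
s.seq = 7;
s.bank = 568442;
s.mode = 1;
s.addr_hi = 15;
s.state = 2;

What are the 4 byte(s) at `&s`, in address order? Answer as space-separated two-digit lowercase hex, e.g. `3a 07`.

[0+:3] seq=7 & 0x7 = 0x7; word=0x00000007
[3+:22] bank=568442 & 0x3fffff = 0x8ac7a; word=0x004563d7
[25+:1] mode=1 & 0x1 = 0x1; word=0x024563d7
[26+:4] addr_hi=15 & 0xf = 0xf; word=0x3e4563d7
[30+:2] state=2 & 0x3 = 0x2; word=0xbe4563d7
word = 0xbe4563d7 → little-endian bytes:
  [0]=0xd7  [1]=0x63  [2]=0x45  [3]=0xbe

d7 63 45 be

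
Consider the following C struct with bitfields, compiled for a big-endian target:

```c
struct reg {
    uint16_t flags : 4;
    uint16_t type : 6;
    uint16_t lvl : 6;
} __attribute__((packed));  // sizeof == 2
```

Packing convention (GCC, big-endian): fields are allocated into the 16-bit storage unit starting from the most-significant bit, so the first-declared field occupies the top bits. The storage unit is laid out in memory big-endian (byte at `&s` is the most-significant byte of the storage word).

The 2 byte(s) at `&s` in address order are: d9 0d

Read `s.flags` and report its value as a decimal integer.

[0]=0xd9 [1]=0x0d (big-endian) → word 0xd90d
flags [12+:4] = (word>>12) & 0xf = 13  ←
type [6+:6] = (word>>6) & 0x3f = 36
lvl [0+:6] = (word>>0) & 0x3f = 13

13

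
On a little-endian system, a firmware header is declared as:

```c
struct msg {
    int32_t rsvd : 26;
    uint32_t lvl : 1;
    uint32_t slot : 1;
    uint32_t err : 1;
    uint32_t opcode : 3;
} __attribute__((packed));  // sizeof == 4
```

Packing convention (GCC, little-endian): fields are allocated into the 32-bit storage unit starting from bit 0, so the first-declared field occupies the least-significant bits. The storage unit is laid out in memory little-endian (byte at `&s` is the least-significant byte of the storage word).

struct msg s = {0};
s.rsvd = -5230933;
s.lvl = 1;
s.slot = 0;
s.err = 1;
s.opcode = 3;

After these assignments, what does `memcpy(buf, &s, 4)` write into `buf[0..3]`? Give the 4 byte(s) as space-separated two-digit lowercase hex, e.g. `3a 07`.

ab 2e b0 77

[0+:26] rsvd=-5230933 & 0x3ffffff = 0x3b02eab; word=0x03b02eab
[26+:1] lvl=1 & 0x1 = 0x1; word=0x07b02eab
[27+:1] slot=0 & 0x1 = 0x0; word=0x07b02eab
[28+:1] err=1 & 0x1 = 0x1; word=0x17b02eab
[29+:3] opcode=3 & 0x7 = 0x3; word=0x77b02eab
word = 0x77b02eab → little-endian bytes:
  [0]=0xab  [1]=0x2e  [2]=0xb0  [3]=0x77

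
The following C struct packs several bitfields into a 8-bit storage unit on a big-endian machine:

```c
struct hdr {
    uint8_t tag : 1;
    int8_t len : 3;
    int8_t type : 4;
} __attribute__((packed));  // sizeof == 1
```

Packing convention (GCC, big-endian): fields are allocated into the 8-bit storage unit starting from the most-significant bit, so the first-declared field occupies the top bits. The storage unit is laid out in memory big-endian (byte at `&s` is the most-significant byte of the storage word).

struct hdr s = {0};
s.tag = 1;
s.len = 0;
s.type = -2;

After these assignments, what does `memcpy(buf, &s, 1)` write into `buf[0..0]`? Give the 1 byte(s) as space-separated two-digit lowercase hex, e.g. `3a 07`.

8e

tag (1b) val=1 bits=0x1 at bit 7: 0x80
len (3b) val=0 bits=0x0 at bit 4: 0x80
type (4b) val=-2 bits=0xe at bit 0: 0x8e
word = 0x8e → big-endian bytes:
  [0]=0x8e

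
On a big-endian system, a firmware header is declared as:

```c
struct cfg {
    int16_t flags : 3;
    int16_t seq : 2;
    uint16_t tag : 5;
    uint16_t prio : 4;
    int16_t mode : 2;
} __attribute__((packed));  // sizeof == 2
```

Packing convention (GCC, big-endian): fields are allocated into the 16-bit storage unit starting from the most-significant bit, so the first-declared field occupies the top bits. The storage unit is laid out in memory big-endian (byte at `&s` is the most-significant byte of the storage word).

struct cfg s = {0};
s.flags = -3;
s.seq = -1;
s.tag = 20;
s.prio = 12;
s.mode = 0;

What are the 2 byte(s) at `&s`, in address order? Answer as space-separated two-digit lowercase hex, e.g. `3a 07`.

bd 30

flags (3b) val=-3 bits=0x5 at bit 13: 0xa000
seq (2b) val=-1 bits=0x3 at bit 11: 0xb800
tag (5b) val=20 bits=0x14 at bit 6: 0xbd00
prio (4b) val=12 bits=0xc at bit 2: 0xbd30
mode (2b) val=0 bits=0x0 at bit 0: 0xbd30
word = 0xbd30 → big-endian bytes:
  [0]=0xbd  [1]=0x30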